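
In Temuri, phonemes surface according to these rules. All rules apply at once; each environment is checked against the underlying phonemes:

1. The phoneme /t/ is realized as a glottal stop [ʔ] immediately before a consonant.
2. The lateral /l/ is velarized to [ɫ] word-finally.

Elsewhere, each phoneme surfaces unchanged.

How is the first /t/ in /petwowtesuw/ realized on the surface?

/t/ — between /e/ and /w/, immediately before a consonant — surfaces as [ʔ] (rule 1).

[ʔ]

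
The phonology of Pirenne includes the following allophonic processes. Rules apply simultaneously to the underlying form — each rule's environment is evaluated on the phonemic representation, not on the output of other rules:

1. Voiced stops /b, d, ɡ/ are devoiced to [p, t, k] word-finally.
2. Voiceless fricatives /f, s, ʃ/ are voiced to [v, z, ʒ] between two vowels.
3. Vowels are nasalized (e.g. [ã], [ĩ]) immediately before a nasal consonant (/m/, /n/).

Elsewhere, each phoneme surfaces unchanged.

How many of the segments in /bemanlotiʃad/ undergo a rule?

Segments that undergo a rule: /e/ → [ẽ] (rule 3); /a/ → [ã] (rule 3); /ʃ/ → [ʒ] (rule 2); /d/ → [t] (rule 1).
All other segments surface unchanged.

4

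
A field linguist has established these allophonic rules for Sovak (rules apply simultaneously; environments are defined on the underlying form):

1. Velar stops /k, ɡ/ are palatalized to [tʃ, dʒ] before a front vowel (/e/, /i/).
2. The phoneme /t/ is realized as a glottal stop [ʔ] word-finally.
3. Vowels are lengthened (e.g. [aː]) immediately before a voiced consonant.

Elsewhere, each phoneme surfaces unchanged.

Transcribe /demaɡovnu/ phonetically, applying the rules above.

/e/ (between /d/ and /m/) occurs before a voiced consonant → [eː] by rule 3.
/a/ (between /m/ and /ɡ/): before a voiced consonant, so rule 3 applies → [aː].
/ɡ/ (between /a/ and /o/): rule 1 targets it, but not before a front vowel → unchanged [ɡ].
/o/ (between /ɡ/ and /v/) occurs before a voiced consonant → [oː] by rule 3.
/u/ (word-final) fails the environment for rule 3, so it stays [u].

[deːmaːɡoːvnu]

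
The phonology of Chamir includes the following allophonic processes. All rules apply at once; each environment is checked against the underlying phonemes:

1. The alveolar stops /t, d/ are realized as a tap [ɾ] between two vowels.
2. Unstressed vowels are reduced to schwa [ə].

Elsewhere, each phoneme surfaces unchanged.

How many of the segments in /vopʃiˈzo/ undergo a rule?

Segments that undergo a rule: /o/ → [ə] (rule 2); /i/ → [ə] (rule 2).
All other segments surface unchanged.

2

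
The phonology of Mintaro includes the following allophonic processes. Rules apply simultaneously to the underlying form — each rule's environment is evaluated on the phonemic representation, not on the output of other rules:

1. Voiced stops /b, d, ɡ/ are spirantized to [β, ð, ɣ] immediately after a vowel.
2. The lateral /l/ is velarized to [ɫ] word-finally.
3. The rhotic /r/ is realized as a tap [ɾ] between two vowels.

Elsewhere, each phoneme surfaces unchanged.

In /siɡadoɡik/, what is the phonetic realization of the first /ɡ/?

Rule 1 applies to /ɡ/ (between /i/ and /a/: immediately after a vowel) → [ɣ].

[ɣ]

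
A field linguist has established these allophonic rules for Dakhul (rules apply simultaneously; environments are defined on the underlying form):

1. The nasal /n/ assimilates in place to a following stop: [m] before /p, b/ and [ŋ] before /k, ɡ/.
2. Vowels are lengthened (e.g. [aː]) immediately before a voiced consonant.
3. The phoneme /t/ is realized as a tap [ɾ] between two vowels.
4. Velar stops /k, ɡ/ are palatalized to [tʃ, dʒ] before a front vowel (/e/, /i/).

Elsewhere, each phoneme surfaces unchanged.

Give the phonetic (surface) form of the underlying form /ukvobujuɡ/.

[ukvoːbuːjuːɡ]

/u/ — word-initial; rule 2 does not apply here → [u].
/k/ — between /u/ and /v/; rule 4 does not apply here → [k].
/o/ — between /v/ and /b/, before a voiced consonant — surfaces as [oː] (rule 2).
Rule 2 applies to /u/ (between /b/ and /j/: before a voiced consonant) → [uː].
/u/ (between /j/ and /ɡ/): before a voiced consonant, so rule 2 applies → [uː].
/ɡ/ (word-final) fails the environment for rule 4, so it stays [ɡ].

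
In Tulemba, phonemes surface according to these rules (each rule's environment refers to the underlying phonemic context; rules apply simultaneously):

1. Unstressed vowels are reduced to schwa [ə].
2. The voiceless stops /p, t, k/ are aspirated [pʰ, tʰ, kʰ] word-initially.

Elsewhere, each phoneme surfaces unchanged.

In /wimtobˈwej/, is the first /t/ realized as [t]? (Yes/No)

Yes

/t/ (between /m/ and /o/) fails the environment for rule 2, so it stays [t].
The actual realization is [t], which matches [t].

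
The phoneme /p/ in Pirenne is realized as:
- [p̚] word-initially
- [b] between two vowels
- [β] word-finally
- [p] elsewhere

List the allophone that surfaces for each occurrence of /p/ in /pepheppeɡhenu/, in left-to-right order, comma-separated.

Occurrence 1 (position 1): word-initially → [p̚].
Occurrence 2 (position 3): no conditioning environment matches → elsewhere allophone [p].
Occurrence 3 (position 6): no conditioning environment matches → elsewhere allophone [p].
Occurrence 4 (position 7): no conditioning environment matches → elsewhere allophone [p].

[p̚], [p], [p], [p]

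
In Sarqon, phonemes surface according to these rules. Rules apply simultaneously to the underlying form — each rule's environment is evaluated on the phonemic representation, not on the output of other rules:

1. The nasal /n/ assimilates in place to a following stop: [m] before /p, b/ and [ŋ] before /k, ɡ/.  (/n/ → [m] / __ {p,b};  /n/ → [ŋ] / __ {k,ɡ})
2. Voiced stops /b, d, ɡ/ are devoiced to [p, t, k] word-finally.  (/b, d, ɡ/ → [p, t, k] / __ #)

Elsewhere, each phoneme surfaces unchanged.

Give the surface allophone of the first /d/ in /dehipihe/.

/d/ (word-initial) is in the target of rule 2 but the environment (word-finally) is not met → [d].

[d]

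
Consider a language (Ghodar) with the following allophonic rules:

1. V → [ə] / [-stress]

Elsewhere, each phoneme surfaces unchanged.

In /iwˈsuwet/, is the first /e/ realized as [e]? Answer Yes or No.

No

/e/ meets the environment for rule 1 (in an unstressed syllable) → [ə].
The actual realization is [ə], not [e].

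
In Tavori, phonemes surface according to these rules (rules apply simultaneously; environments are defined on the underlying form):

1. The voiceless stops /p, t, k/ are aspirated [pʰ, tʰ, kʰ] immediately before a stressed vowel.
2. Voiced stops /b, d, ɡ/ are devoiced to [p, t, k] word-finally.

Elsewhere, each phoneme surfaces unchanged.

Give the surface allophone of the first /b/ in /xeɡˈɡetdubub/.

/b/ (between /u/ and /u/) is in the target of rule 2 but the environment (word-finally) is not met → [b].

[b]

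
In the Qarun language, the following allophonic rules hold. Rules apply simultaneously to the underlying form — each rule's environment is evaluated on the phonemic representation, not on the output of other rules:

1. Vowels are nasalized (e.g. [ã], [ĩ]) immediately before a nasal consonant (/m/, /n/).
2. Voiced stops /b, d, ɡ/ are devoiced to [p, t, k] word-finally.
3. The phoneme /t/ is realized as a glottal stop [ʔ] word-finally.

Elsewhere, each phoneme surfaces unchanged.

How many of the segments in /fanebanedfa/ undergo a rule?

Segments that undergo a rule: /a/ → [ã] (rule 1); /a/ → [ã] (rule 1).
All other segments surface unchanged.

2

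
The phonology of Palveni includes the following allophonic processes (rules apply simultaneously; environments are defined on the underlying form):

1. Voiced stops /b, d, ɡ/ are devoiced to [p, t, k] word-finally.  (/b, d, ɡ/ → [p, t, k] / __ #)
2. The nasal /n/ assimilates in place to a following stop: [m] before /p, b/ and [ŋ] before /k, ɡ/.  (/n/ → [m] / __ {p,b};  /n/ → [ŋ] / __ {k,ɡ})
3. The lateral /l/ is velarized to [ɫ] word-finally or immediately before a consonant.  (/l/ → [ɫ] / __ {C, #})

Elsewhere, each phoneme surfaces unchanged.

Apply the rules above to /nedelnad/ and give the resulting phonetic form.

/n/ (word-initial) fails the environment for rule 2, so it stays [n].
/e/ stays [e].
/d/ (between /e/ and /e/) fails the environment for rule 1, so it stays [d].
/e/ (between /d/ and /l/) is unaffected → [e].
/l/ — between /e/ and /n/, word-finally or immediately before a consonant — surfaces as [ɫ] (rule 3).
/n/ (between /l/ and /a/) fails the environment for rule 2, so it stays [n].
/a/ stays [a].
/d/ (word-final) occurs word-finally → [t] by rule 1.

[nedeɫnat]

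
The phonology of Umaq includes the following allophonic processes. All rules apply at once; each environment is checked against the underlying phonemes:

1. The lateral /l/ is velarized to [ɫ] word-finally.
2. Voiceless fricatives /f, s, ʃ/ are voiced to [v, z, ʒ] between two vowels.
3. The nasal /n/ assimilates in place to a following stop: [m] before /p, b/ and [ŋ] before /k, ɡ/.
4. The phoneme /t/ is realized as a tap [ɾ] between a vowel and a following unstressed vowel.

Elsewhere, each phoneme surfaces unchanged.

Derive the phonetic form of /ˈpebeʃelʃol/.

/p/ — not in any rule's target class → [p].
/e/ stays [e].
/b/ (between /e/ and /e/) is unaffected → [b].
/e/ — not in any rule's target class → [e].
/ʃ/ — between /e/ and /e/, between two vowels — surfaces as [ʒ] (rule 2).
/e/ (between /ʃ/ and /l/) is unaffected → [e].
/l/ (between /e/ and /ʃ/) is in the target of rule 1 but the environment (word-finally) is not met → [l].
/ʃ/ (between /l/ and /o/) fails the environment for rule 2, so it stays [ʃ].
/o/ (between /ʃ/ and /l/) is unaffected → [o].
/l/ (word-final): word-finally, so rule 1 applies → [ɫ].

[ˈpebeʒelʃoɫ]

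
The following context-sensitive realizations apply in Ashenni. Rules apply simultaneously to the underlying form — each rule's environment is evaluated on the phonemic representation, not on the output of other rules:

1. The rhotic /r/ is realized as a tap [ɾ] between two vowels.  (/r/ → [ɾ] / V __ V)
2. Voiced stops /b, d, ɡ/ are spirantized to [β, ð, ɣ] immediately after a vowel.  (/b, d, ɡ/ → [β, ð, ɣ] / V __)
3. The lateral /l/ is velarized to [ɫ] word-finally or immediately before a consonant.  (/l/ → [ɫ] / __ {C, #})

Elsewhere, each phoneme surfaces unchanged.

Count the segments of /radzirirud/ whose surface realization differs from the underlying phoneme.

Segments that undergo a rule: /d/ → [ð] (rule 2); /r/ → [ɾ] (rule 1); /r/ → [ɾ] (rule 1); /d/ → [ð] (rule 2).
All other segments surface unchanged.

4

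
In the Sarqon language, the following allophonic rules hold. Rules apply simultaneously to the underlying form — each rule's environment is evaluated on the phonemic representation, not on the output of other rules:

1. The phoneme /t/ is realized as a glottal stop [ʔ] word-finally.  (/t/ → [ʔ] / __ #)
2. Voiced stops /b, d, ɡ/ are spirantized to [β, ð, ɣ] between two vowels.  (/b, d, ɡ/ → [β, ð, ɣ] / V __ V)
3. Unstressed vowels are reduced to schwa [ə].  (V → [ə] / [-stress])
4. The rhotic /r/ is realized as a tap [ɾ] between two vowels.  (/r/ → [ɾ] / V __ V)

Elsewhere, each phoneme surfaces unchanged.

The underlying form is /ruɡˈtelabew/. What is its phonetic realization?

/r/ (word-initial) fails the environment for rule 4, so it stays [r].
/u/ — between /r/ and /ɡ/, in an unstressed syllable — surfaces as [ə] (rule 3).
/ɡ/ (between /u/ and /t/) fails the environment for rule 2, so it stays [ɡ].
/t/ (between /ɡ/ and /e/): rule 1 targets it, but not word-finally → unchanged [t].
/e/ (between /t/ and /l/) is in the target of rule 3 but the environment (in an unstressed syllable) is not met → [e].
/l/ stays [l].
/a/ meets the environment for rule 3 (in an unstressed syllable) → [ə].
/b/ — between /a/ and /e/, between two vowels — surfaces as [β] (rule 2).
/e/ (between /b/ and /w/): in an unstressed syllable, so rule 3 applies → [ə].
/w/ — not in any rule's target class → [w].

[rəɡˈteləβəw]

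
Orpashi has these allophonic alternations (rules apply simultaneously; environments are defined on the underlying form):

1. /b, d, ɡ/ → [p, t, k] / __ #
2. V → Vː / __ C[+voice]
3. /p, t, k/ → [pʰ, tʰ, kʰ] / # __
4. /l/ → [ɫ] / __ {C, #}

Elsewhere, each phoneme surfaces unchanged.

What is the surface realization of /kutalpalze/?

/k/ — word-initial, word-initially — surfaces as [kʰ] (rule 3).
/u/ — between /k/ and /t/; rule 2 does not apply here → [u].
/t/ (between /u/ and /a/) is in the target of rule 3 but the environment (word-initially) is not met → [t].
/a/ (between /t/ and /l/) occurs before a voiced consonant → [aː] by rule 2.
/l/ — between /a/ and /p/, word-finally or immediately before a consonant — surfaces as [ɫ] (rule 4).
/p/ — between /l/ and /a/; rule 3 does not apply here → [p].
/a/ — between /p/ and /l/, before a voiced consonant — surfaces as [aː] (rule 2).
/l/ — between /a/ and /z/, word-finally or immediately before a consonant — surfaces as [ɫ] (rule 4).
/e/ — word-final; rule 2 does not apply here → [e].

[kʰutaːɫpaːɫze]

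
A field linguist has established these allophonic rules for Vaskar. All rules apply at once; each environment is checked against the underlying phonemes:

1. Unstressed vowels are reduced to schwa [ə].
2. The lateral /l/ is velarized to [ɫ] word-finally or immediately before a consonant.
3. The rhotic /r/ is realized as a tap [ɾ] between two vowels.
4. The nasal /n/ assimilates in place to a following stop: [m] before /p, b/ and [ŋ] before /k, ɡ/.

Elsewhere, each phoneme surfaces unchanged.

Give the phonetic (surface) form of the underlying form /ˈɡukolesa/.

[ˈɡukələsə]

/ɡ/ (word-initial): no rule targets it → [ɡ].
/u/ (between /ɡ/ and /k/) is in the target of rule 1 but the environment (in an unstressed syllable) is not met → [u].
/k/ (between /u/ and /o/) is unaffected → [k].
/o/ — between /k/ and /l/, in an unstressed syllable — surfaces as [ə] (rule 1).
/l/ (between /o/ and /e/) fails the environment for rule 2, so it stays [l].
/e/ (between /l/ and /s/) occurs in an unstressed syllable → [ə] by rule 1.
/s/ stays [s].
/a/ (word-final) occurs in an unstressed syllable → [ə] by rule 1.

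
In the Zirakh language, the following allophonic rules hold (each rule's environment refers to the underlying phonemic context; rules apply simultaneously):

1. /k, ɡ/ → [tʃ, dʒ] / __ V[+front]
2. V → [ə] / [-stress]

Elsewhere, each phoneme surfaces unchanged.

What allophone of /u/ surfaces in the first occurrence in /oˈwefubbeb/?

/u/ (between /f/ and /b/) occurs in an unstressed syllable → [ə] by rule 2.

[ə]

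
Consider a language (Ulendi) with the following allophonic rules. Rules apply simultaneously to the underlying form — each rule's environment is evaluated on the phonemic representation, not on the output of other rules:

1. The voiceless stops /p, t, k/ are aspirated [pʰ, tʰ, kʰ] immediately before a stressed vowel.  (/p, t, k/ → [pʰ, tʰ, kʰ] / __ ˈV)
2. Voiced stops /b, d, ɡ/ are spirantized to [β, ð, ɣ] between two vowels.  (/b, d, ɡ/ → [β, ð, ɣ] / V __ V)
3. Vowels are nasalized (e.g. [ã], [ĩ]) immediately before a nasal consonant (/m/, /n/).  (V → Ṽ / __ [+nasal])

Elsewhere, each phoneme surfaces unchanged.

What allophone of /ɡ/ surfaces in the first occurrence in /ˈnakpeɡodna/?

/ɡ/ (between /e/ and /o/) occurs between two vowels → [ɣ] by rule 2.

[ɣ]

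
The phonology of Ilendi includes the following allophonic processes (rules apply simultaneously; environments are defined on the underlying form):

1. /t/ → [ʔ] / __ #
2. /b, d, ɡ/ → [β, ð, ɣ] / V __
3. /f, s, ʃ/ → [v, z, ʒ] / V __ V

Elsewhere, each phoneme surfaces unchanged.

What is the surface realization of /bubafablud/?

[buβavaβluð]

/b/ (word-initial) fails the environment for rule 2, so it stays [b].
/b/ — between /u/ and /a/, immediately after a vowel — surfaces as [β] (rule 2).
/f/ (between /a/ and /a/) occurs between two vowels → [v] by rule 3.
/b/ (between /a/ and /l/) occurs immediately after a vowel → [β] by rule 2.
/d/ (word-final) occurs immediately after a vowel → [ð] by rule 2.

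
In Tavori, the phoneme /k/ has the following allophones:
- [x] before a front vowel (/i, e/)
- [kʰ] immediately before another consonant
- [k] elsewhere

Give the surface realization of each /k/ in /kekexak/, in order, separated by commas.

Occurrence 1 (position 1): before a front vowel (/i, e/) → [x].
Occurrence 2 (position 3): before a front vowel (/i, e/) → [x].
Occurrence 3 (position 7): no conditioning environment matches → elsewhere allophone [k].

[x], [x], [k]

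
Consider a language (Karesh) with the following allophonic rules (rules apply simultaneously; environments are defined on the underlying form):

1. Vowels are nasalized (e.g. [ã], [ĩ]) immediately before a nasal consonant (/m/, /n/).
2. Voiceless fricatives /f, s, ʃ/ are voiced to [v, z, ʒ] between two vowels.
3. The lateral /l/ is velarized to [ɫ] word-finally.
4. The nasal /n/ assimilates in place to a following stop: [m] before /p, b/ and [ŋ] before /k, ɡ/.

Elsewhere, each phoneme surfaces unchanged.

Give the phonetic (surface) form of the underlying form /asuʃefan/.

[azuʒevãn]

/a/ (word-initial): rule 1 targets it, but not before a nasal consonant → unchanged [a].
/s/ meets the environment for rule 2 (between two vowels) → [z].
/u/ (between /s/ and /ʃ/) is in the target of rule 1 but the environment (before a nasal consonant) is not met → [u].
/ʃ/ meets the environment for rule 2 (between two vowels) → [ʒ].
/e/ (between /ʃ/ and /f/): rule 1 targets it, but not before a nasal consonant → unchanged [e].
/f/ meets the environment for rule 2 (between two vowels) → [v].
/a/ meets the environment for rule 1 (before a nasal consonant) → [ã].
/n/ (word-final): rule 4 targets it, but not before a labial or velar stop → unchanged [n].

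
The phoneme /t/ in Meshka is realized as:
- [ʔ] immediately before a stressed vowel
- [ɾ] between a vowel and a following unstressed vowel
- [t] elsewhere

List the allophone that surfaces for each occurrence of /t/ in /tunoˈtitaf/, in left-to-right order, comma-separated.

Occurrence 1 (position 1): no conditioning environment matches → elsewhere allophone [t].
Occurrence 2 (position 5): immediately before a stressed vowel → [ʔ].
Occurrence 3 (position 7): between a vowel and a following unstressed vowel → [ɾ].

[t], [ʔ], [ɾ]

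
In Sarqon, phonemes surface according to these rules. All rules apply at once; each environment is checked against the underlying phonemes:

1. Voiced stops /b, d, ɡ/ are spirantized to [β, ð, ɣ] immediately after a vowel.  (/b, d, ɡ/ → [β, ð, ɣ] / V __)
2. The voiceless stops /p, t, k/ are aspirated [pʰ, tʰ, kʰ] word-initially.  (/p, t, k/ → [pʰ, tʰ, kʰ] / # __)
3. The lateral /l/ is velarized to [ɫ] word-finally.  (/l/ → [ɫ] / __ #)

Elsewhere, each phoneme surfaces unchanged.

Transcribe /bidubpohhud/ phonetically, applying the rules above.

/b/ (word-initial) fails the environment for rule 1, so it stays [b].
/d/ (between /i/ and /u/) occurs immediately after a vowel → [ð] by rule 1.
/b/ — between /u/ and /p/, immediately after a vowel — surfaces as [β] (rule 1).
/p/ (between /b/ and /o/) fails the environment for rule 2, so it stays [p].
Rule 1 applies to /d/ (word-final: immediately after a vowel) → [ð].

[biðuβpohhuð]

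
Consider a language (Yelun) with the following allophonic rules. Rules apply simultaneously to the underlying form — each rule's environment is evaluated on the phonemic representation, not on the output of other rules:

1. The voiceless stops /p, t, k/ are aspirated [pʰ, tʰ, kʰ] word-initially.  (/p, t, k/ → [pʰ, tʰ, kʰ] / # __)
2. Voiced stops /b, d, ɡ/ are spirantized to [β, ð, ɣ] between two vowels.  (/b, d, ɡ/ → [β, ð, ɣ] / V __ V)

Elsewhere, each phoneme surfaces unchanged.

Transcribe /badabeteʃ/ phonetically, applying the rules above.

[baðaβeteʃ]

/b/ (word-initial) fails the environment for rule 2, so it stays [b].
/d/ — between /a/ and /a/, between two vowels — surfaces as [ð] (rule 2).
/b/ (between /a/ and /e/) occurs between two vowels → [β] by rule 2.
/t/ (between /e/ and /e/) fails the environment for rule 1, so it stays [t].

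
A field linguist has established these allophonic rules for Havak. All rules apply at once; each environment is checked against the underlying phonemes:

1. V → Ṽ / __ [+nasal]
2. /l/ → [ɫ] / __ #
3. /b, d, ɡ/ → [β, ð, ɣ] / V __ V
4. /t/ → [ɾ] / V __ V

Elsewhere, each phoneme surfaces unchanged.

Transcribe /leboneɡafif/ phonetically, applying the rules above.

[leβõneɣafif]

/l/ (word-initial) is in the target of rule 2 but the environment (word-finally) is not met → [l].
/e/ (between /l/ and /b/) fails the environment for rule 1, so it stays [e].
/b/ (between /e/ and /o/) occurs between two vowels → [β] by rule 3.
/o/ (between /b/ and /n/) occurs before a nasal consonant → [õ] by rule 1.
/n/ stays [n].
/e/ (between /n/ and /ɡ/): rule 1 targets it, but not before a nasal consonant → unchanged [e].
Rule 3 applies to /ɡ/ (between /e/ and /a/: between two vowels) → [ɣ].
/a/ — between /ɡ/ and /f/; rule 1 does not apply here → [a].
/f/ (between /a/ and /i/): no rule targets it → [f].
/i/ (between /f/ and /f/) fails the environment for rule 1, so it stays [i].
/f/ — not in any rule's target class → [f].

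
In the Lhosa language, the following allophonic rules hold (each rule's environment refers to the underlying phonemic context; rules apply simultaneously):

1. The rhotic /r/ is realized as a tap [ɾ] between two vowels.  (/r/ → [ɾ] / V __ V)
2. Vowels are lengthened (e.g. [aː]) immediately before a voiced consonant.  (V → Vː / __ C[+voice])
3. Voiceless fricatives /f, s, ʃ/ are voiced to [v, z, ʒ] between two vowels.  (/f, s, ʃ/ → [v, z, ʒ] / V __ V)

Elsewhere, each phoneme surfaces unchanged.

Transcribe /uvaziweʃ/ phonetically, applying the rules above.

[uːvaːziːweʃ]

/u/ (word-initial) occurs before a voiced consonant → [uː] by rule 2.
/v/ — not in any rule's target class → [v].
/a/ (between /v/ and /z/) occurs before a voiced consonant → [aː] by rule 2.
/z/ (between /a/ and /i/) is unaffected → [z].
/i/ meets the environment for rule 2 (before a voiced consonant) → [iː].
/w/ stays [w].
/e/ (between /w/ and /ʃ/): rule 2 targets it, but not before a voiced consonant → unchanged [e].
/ʃ/ (word-final) fails the environment for rule 3, so it stays [ʃ].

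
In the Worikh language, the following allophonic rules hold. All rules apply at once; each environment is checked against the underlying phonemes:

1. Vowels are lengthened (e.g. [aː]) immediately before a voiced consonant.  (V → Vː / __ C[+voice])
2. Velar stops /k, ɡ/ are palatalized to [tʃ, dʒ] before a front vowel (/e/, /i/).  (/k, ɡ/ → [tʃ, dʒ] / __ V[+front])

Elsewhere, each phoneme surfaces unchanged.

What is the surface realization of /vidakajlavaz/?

/v/ — not in any rule's target class → [v].
Rule 1 applies to /i/ (between /v/ and /d/: before a voiced consonant) → [iː].
/d/ stays [d].
/a/ (between /d/ and /k/) is in the target of rule 1 but the environment (before a voiced consonant) is not met → [a].
/k/ (between /a/ and /a/): rule 2 targets it, but not before a front vowel → unchanged [k].
/a/ — between /k/ and /j/, before a voiced consonant — surfaces as [aː] (rule 1).
/j/ (between /a/ and /l/) is unaffected → [j].
/l/ (between /j/ and /a/): no rule targets it → [l].
/a/ meets the environment for rule 1 (before a voiced consonant) → [aː].
/v/ (between /a/ and /a/): no rule targets it → [v].
Rule 1 applies to /a/ (between /v/ and /z/: before a voiced consonant) → [aː].
/z/ — not in any rule's target class → [z].

[viːdakaːjlaːvaːz]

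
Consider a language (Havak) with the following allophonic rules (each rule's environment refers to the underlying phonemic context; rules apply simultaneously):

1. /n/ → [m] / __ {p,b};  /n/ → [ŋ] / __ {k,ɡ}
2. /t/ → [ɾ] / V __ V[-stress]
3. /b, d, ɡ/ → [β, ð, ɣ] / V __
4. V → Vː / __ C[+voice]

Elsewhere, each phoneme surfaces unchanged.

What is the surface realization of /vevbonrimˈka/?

[veːvboːnriːmˈka]

/v/ stays [v].
/e/ meets the environment for rule 4 (before a voiced consonant) → [eː].
/v/ stays [v].
/b/ — between /v/ and /o/; rule 3 does not apply here → [b].
/o/ (between /b/ and /n/) occurs before a voiced consonant → [oː] by rule 4.
/n/ (between /o/ and /r/) is in the target of rule 1 but the environment (before a labial or velar stop) is not met → [n].
/r/ stays [r].
/i/ meets the environment for rule 4 (before a voiced consonant) → [iː].
/m/ (between /i/ and /k/) is unaffected → [m].
/k/ stays [k].
/a/ — word-final; rule 4 does not apply here → [a].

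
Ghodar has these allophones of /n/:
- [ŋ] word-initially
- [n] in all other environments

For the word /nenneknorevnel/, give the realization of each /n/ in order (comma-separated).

[ŋ], [n], [n], [n], [n]

Occurrence 1 (position 1): word-initially → [ŋ].
Occurrence 2 (position 3): no conditioning environment matches → elsewhere allophone [n].
Occurrence 3 (position 4): no conditioning environment matches → elsewhere allophone [n].
Occurrence 4 (position 7): no conditioning environment matches → elsewhere allophone [n].
Occurrence 5 (position 12): no conditioning environment matches → elsewhere allophone [n].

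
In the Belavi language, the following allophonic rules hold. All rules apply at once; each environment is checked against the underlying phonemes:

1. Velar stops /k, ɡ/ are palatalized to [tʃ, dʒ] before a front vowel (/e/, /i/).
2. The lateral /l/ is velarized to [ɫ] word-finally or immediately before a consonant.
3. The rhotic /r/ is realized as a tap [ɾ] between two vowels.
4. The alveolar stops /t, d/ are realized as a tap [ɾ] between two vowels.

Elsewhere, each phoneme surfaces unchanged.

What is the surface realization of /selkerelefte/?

/l/ — between /e/ and /k/, word-finally or immediately before a consonant — surfaces as [ɫ] (rule 2).
/k/ — between /l/ and /e/, before a front vowel — surfaces as [tʃ] (rule 1).
/r/ meets the environment for rule 3 (between two vowels) → [ɾ].
/l/ — between /e/ and /e/; rule 2 does not apply here → [l].
/t/ — between /f/ and /e/; rule 4 does not apply here → [t].

[seɫtʃeɾelefte]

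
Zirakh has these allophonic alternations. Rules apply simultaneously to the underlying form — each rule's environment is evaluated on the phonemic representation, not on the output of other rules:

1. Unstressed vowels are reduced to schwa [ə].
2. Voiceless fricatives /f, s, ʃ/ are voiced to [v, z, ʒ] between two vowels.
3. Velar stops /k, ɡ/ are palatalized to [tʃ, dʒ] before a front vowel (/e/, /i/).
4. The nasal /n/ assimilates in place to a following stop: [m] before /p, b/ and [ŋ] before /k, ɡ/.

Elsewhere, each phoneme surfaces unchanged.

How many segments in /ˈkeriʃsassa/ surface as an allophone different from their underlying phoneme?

Segments that undergo a rule: /k/ → [tʃ] (rule 3); /i/ → [ə] (rule 1); /a/ → [ə] (rule 1); /a/ → [ə] (rule 1).
All other segments surface unchanged.

4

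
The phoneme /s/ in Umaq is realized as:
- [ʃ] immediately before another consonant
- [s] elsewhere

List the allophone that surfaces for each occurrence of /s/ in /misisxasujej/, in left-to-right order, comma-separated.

Occurrence 1 (position 3): no conditioning environment matches → elsewhere allophone [s].
Occurrence 2 (position 5): immediately before another consonant → [ʃ].
Occurrence 3 (position 8): no conditioning environment matches → elsewhere allophone [s].

[s], [ʃ], [s]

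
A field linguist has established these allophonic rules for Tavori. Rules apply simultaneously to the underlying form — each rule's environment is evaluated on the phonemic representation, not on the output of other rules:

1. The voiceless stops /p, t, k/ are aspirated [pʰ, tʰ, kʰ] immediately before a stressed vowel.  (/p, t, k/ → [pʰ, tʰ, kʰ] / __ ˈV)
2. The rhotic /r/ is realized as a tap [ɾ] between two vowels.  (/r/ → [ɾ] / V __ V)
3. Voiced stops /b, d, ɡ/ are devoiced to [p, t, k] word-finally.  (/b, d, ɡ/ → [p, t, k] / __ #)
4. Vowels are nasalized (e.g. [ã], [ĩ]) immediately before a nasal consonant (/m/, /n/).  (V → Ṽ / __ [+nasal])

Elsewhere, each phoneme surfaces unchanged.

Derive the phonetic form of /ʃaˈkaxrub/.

[ʃaˈkʰaxrup]

/ʃ/ stays [ʃ].
/a/ (between /ʃ/ and /k/) is in the target of rule 4 but the environment (before a nasal consonant) is not met → [a].
Rule 1 applies to /k/ (between /a/ and /a/: immediately before a stressed vowel) → [kʰ].
/a/ (between /k/ and /x/): rule 4 targets it, but not before a nasal consonant → unchanged [a].
/x/ (between /a/ and /r/) is unaffected → [x].
/r/ (between /x/ and /u/) is in the target of rule 2 but the environment (between two vowels) is not met → [r].
/u/ (between /r/ and /b/): rule 4 targets it, but not before a nasal consonant → unchanged [u].
/b/ (word-final): word-finally, so rule 3 applies → [p].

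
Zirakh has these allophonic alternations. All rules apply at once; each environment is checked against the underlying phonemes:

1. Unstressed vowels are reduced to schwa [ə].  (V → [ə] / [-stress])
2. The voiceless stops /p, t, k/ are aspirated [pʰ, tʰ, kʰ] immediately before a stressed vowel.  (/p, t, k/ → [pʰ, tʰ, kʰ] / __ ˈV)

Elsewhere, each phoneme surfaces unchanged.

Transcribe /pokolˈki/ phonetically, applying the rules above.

/p/ — word-initial; rule 2 does not apply here → [p].
/o/ — between /p/ and /k/, in an unstressed syllable — surfaces as [ə] (rule 1).
/k/ — between /o/ and /o/; rule 2 does not apply here → [k].
/o/ meets the environment for rule 1 (in an unstressed syllable) → [ə].
/k/ (between /l/ and /i/) occurs immediately before a stressed vowel → [kʰ] by rule 2.
/i/ (word-final): rule 1 targets it, but not in an unstressed syllable → unchanged [i].

[pəkəlˈkʰi]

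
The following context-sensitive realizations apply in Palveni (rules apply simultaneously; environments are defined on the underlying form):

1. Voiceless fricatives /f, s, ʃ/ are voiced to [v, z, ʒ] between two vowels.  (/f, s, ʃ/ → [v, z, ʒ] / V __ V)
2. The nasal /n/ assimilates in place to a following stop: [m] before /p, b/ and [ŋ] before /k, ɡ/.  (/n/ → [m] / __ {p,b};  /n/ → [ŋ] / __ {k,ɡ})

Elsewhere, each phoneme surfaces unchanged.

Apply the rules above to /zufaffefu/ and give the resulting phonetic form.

[zuvaffevu]

/z/ (word-initial) is unaffected → [z].
/u/ (between /z/ and /f/): no rule targets it → [u].
/f/ (between /u/ and /a/) occurs between two vowels → [v] by rule 1.
/a/ — not in any rule's target class → [a].
/f/ (between /a/ and /f/) fails the environment for rule 1, so it stays [f].
/f/ (between /f/ and /e/) is in the target of rule 1 but the environment (between two vowels) is not met → [f].
/e/ stays [e].
Rule 1 applies to /f/ (between /e/ and /u/: between two vowels) → [v].
/u/ — not in any rule's target class → [u].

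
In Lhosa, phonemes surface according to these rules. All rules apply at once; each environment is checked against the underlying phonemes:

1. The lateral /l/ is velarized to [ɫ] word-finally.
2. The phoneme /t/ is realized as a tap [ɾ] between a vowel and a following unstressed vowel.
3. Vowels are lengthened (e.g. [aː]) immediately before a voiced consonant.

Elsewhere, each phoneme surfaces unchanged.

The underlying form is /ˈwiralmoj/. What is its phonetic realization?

[ˈwiːraːlmoːj]

/w/ stays [w].
/i/ (between /w/ and /r/) occurs before a voiced consonant → [iː] by rule 3.
/r/ — not in any rule's target class → [r].
/a/ meets the environment for rule 3 (before a voiced consonant) → [aː].
/l/ — between /a/ and /m/; rule 1 does not apply here → [l].
/m/ stays [m].
Rule 3 applies to /o/ (between /m/ and /j/: before a voiced consonant) → [oː].
/j/ stays [j].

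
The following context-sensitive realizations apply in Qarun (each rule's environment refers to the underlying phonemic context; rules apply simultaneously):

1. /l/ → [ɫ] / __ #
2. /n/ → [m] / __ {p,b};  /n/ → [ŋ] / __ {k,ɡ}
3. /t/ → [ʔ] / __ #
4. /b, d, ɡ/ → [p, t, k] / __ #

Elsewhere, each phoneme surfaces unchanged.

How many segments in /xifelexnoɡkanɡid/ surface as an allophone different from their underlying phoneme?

Segments that undergo a rule: /n/ → [ŋ] (rule 2); /d/ → [t] (rule 4).
All other segments surface unchanged.

2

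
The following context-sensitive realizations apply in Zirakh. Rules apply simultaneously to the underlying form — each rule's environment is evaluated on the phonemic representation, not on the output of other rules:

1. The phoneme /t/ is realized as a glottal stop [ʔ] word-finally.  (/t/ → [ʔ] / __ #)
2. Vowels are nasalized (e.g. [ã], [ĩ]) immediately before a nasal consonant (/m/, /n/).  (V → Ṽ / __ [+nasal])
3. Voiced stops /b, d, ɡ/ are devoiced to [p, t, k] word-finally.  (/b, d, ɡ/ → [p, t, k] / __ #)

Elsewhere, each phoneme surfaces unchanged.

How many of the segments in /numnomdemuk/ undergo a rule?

3

Segments that undergo a rule: /u/ → [ũ] (rule 2); /o/ → [õ] (rule 2); /e/ → [ẽ] (rule 2).
All other segments surface unchanged.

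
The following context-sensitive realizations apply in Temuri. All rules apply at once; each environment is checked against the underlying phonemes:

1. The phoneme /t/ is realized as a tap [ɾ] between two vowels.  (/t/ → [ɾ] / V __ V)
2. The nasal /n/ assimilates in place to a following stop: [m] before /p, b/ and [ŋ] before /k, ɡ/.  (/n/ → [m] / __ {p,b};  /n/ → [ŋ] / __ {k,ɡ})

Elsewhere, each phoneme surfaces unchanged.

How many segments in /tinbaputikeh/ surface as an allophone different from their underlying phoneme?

2

Segments that undergo a rule: /n/ → [m] (rule 2); /t/ → [ɾ] (rule 1).
All other segments surface unchanged.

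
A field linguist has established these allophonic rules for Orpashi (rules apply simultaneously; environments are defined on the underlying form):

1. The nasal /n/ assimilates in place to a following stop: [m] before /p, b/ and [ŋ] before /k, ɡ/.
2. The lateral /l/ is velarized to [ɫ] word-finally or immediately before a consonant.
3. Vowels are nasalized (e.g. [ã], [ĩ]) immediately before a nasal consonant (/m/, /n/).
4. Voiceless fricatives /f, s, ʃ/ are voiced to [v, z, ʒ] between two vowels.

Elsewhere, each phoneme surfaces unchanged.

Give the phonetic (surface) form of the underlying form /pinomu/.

/p/ (word-initial): no rule targets it → [p].
/i/ meets the environment for rule 3 (before a nasal consonant) → [ĩ].
/n/ — between /i/ and /o/; rule 1 does not apply here → [n].
/o/ (between /n/ and /m/): before a nasal consonant, so rule 3 applies → [õ].
/m/ — not in any rule's target class → [m].
/u/ (word-final): rule 3 targets it, but not before a nasal consonant → unchanged [u].

[pĩnõmu]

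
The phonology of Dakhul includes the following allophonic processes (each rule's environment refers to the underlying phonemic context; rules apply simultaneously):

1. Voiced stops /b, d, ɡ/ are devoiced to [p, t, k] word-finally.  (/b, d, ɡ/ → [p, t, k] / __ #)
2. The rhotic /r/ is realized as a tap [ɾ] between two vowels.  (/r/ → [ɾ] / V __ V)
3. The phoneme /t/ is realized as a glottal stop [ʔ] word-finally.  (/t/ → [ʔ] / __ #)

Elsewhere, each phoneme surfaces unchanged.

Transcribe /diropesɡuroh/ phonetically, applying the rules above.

/d/ (word-initial) fails the environment for rule 1, so it stays [d].
/i/ — not in any rule's target class → [i].
/r/ meets the environment for rule 2 (between two vowels) → [ɾ].
/o/ (between /r/ and /p/): no rule targets it → [o].
/p/ stays [p].
/e/ — not in any rule's target class → [e].
/s/ (between /e/ and /ɡ/) is unaffected → [s].
/ɡ/ (between /s/ and /u/) fails the environment for rule 1, so it stays [ɡ].
/u/ (between /ɡ/ and /r/): no rule targets it → [u].
/r/ meets the environment for rule 2 (between two vowels) → [ɾ].
/o/ (between /r/ and /h/) is unaffected → [o].
/h/ — not in any rule's target class → [h].

[diɾopesɡuɾoh]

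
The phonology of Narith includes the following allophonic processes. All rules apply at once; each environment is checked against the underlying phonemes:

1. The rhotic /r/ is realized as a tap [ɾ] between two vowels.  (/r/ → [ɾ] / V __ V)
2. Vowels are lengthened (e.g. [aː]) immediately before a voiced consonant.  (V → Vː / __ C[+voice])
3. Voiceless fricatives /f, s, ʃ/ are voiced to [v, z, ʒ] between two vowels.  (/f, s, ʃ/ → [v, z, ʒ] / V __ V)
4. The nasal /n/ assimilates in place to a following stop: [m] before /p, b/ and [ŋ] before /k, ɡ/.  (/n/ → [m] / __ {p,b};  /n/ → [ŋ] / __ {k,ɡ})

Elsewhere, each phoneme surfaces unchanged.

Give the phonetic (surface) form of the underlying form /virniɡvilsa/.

/v/ — not in any rule's target class → [v].
/i/ (between /v/ and /r/): before a voiced consonant, so rule 2 applies → [iː].
/r/ (between /i/ and /n/) fails the environment for rule 1, so it stays [r].
/n/ (between /r/ and /i/) is in the target of rule 4 but the environment (before a labial or velar stop) is not met → [n].
/i/ (between /n/ and /ɡ/) occurs before a voiced consonant → [iː] by rule 2.
/ɡ/ — not in any rule's target class → [ɡ].
/v/ (between /ɡ/ and /i/) is unaffected → [v].
Rule 2 applies to /i/ (between /v/ and /l/: before a voiced consonant) → [iː].
/l/ — not in any rule's target class → [l].
/s/ (between /l/ and /a/) is in the target of rule 3 but the environment (between two vowels) is not met → [s].
/a/ (word-final) fails the environment for rule 2, so it stays [a].

[viːrniːɡviːlsa]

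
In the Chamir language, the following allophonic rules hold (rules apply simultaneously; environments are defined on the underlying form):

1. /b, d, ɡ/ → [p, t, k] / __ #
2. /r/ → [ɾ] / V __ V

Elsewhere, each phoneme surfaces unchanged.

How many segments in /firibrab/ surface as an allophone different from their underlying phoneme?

2

Segments that undergo a rule: /r/ → [ɾ] (rule 2); /b/ → [p] (rule 1).
All other segments surface unchanged.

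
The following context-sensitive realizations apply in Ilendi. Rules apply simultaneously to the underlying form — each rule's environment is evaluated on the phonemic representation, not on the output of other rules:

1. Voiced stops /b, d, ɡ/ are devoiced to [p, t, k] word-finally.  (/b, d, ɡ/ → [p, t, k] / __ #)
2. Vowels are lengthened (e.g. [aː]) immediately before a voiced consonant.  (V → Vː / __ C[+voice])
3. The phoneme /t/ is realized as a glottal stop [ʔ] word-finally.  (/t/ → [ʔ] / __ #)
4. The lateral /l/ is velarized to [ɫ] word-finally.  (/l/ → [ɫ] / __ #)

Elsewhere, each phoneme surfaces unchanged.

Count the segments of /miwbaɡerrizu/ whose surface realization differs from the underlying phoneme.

Segments that undergo a rule: /i/ → [iː] (rule 2); /a/ → [aː] (rule 2); /e/ → [eː] (rule 2); /i/ → [iː] (rule 2).
All other segments surface unchanged.

4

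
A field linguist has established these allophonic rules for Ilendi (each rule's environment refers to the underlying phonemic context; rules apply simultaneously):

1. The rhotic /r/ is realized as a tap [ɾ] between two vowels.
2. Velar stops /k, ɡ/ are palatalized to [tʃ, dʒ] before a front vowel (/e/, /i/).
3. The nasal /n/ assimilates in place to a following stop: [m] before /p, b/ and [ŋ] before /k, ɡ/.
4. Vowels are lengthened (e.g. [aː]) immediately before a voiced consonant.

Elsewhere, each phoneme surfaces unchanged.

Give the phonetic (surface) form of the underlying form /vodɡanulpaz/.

[voːdɡaːnuːlpaːz]

/o/ meets the environment for rule 4 (before a voiced consonant) → [oː].
/ɡ/ (between /d/ and /a/) fails the environment for rule 2, so it stays [ɡ].
Rule 4 applies to /a/ (between /ɡ/ and /n/: before a voiced consonant) → [aː].
/n/ (between /a/ and /u/): rule 3 targets it, but not before a labial or velar stop → unchanged [n].
/u/ meets the environment for rule 4 (before a voiced consonant) → [uː].
/a/ (between /p/ and /z/): before a voiced consonant, so rule 4 applies → [aː].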